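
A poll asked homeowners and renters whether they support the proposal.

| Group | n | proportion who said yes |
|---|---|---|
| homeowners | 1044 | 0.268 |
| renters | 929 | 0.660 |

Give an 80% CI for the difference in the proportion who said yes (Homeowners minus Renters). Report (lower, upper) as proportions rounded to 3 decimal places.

(-0.419, -0.365)

The two standard errors are √(0.2680×0.7320/1044) = 0.01371 and √(0.6600×0.3400/929) = 0.01554.
Because the samples are independent, SE_diff = √(0.01371² + 0.01554²) = 0.02072.
Using z* = 1.282 for 80%, ME = 1.282 × 0.02072 = 0.02656.
p̂₁ − p̂₂ = -0.3920; interval -0.3920 ± 0.02656 gives (-0.419, -0.365).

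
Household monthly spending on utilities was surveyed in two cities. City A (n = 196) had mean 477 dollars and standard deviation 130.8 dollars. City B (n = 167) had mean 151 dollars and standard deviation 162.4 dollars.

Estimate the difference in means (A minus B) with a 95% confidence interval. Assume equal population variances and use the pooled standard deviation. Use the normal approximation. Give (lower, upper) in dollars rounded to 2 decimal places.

(295.83, 356.17)

s_p = √[((n₁−1)s₁² + (n₂−1)s₂²)/(n₁+n₂−2)] = √[(195·130.8² + 166·162.4²)/361] = 146.1816.
SE = 146.1816·√(1/196 + 1/167) = 15.3943.
With z* = 1.960, margin = 1.960 × 15.3943 = 30.1728.
x̄₁ − x̄₂ = 477 − 151 = 326.0000; interval 326.0000 ± 30.1728 = (295.83, 356.17).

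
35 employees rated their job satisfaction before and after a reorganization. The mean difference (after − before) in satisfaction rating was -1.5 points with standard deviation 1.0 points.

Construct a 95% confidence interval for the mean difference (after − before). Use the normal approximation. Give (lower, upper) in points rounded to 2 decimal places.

(-1.83, -1.17)

Paired design: SE = s_d/√n = 1.0/√35 = 0.1690.
z* = 1.960; margin of error = 1.960 × 0.1690 = 0.3312.
-1.5 ± 0.3312 → (-1.83, -1.17).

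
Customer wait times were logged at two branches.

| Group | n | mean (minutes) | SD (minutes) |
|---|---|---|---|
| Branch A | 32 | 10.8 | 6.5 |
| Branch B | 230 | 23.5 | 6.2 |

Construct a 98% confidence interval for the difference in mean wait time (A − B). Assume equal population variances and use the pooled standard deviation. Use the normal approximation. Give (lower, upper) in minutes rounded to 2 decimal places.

s_p = √[((n₁−1)s₁² + (n₂−1)s₂²)/(n₁+n₂−2)] = √[(31·6.5² + 229·6.2²)/260] = 6.2365.
SE = 6.2365·√(1/32 + 1/230) = 1.1767.
With z* = 2.326, margin = 2.326 × 1.1767 = 2.7370.
x̄₁ − x̄₂ = 10.8 − 23.5 = -12.7000; interval -12.7000 ± 2.7370 = (-15.44, -9.96).

(-15.44, -9.96)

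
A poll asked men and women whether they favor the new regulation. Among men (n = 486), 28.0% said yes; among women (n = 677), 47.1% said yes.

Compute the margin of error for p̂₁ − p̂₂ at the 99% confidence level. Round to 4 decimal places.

0.0721

The two standard errors are √(0.2800×0.7200/486) = 0.02037 and √(0.4710×0.5290/677) = 0.01918.
Because the samples are independent, SE_diff = √(0.02037² + 0.01918²) = 0.02798.
Using z* = 2.576 for 99%, ME = 2.576 × 0.02798 = 0.07208.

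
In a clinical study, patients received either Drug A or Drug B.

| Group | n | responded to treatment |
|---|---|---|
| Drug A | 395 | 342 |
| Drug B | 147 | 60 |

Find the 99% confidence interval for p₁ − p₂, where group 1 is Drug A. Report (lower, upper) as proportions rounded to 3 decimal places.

p̂₁ = 342/395 = 0.8658 and p̂₂ = 60/147 = 0.4082.
SE₁ = √(p̂₁(1−p̂₁)/n₁) = √(0.8658·0.1342/395) = 0.01715; SE₂ = √(0.4082·0.5918/147) = 0.04054.
Independent samples: SE of the difference = √(SE₁² + SE₂²) = √(0.0002941225 + 0.0016434916) = 0.04402.
z* for 99% confidence is 2.576, so the margin of error is 2.576 × 0.04402 = 0.11340.
Point estimate p̂₁ − p̂₂ = 0.8658 − 0.4082 = 0.4576.
0.4576 ± 0.11340 → (0.344, 0.571).

(0.344, 0.571)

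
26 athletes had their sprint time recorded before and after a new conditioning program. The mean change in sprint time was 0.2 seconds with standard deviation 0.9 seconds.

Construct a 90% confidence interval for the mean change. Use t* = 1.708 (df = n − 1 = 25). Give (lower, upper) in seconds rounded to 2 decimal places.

(-0.10, 0.50)

This is a matched-pairs design, so SE = s_d/√n = 0.9/√26 = 0.1765.
Margin = 1.708 × 0.1765 = 0.3015; the interval is 0.2 ± 0.3015 = (-0.10, 0.50).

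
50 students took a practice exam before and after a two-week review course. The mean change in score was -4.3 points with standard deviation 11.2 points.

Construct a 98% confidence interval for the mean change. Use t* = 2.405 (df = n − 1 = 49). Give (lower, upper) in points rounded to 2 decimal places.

(-8.11, -0.49)

Paired design: SE = s_d/√n = 11.2/√50 = 1.5839.
t* = 2.405; margin of error = 2.405 × 1.5839 = 3.8093.
-4.3 ± 3.8093 → (-8.11, -0.49).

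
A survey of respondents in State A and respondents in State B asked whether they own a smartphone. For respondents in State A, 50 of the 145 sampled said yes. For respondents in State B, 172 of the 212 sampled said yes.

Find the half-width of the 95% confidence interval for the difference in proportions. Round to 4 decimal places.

0.0936

p̂₁ = 50/145 = 0.3448 and p̂₂ = 172/212 = 0.8113.
SE₁ = √(p̂₁(1−p̂₁)/n₁) = √(0.3448·0.6552/145) = 0.03947; SE₂ = √(0.8113·0.1887/212) = 0.02687.
Independent samples: SE of the difference = √(SE₁² + SE₂²) = √(0.0015578809 + 0.0007219969) = 0.04775.
z* for 95% confidence is 1.960, so the margin of error is 1.960 × 0.04775 = 0.09359.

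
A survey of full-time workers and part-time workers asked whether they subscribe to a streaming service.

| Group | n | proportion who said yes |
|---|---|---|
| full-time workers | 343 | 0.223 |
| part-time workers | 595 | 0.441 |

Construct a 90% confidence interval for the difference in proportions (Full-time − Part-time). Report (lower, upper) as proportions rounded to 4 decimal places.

(-0.2679, -0.1681)

SE₁ = √(p̂₁(1−p̂₁)/n₁) = √(0.2230·0.7770/343) = 0.02248; SE₂ = √(0.4410·0.5590/595) = 0.02035.
Independent samples: SE of the difference = √(SE₁² + SE₂²) = √(0.0005053504 + 0.0004141225) = 0.03032.
z* for 90% confidence is 1.645, so the margin of error is 1.645 × 0.03032 = 0.04988.
Point estimate p̂₁ − p̂₂ = 0.2230 − 0.4410 = -0.2180.
-0.2180 ± 0.04988 → (-0.2679, -0.1681).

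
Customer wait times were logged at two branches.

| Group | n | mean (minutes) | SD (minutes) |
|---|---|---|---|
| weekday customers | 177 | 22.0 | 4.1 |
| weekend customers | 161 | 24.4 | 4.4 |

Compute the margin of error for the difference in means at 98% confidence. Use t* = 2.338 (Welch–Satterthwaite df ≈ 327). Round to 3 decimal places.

SE₁ = s₁/√n₁ = 4.1/√177 = 0.3082; SE₂ = 4.4/√161 = 0.3468.
Independent samples, unequal variances: SE_diff = √(SE₁² + SE₂²) = √(0.09498724 + 0.12027024) = 0.4640.
t* = 2.338, so margin of error = 2.338 × 0.4640 = 1.0848.

1.085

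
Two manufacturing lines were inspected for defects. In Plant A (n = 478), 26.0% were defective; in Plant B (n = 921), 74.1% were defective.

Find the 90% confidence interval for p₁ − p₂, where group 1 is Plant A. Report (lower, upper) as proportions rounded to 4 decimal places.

SE₁ = √(p̂₁(1−p̂₁)/n₁) = √(0.2600·0.7400/478) = 0.02006; SE₂ = √(0.7410·0.2590/921) = 0.01444.
Independent samples: SE of the difference = √(SE₁² + SE₂²) = √(0.0004024036 + 0.0002085136) = 0.02472.
z* for 90% confidence is 1.645, so the margin of error is 1.645 × 0.02472 = 0.04066.
Point estimate p̂₁ − p̂₂ = 0.2600 − 0.7410 = -0.4810.
-0.4810 ± 0.04066 → (-0.5217, -0.4403).

(-0.5217, -0.4403)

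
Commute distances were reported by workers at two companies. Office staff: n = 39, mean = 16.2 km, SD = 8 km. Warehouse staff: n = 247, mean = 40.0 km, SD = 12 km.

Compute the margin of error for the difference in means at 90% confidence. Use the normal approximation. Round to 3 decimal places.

SE₁ = s₁/√n₁ = 8/√39 = 1.2810; SE₂ = 12/√247 = 0.7635.
Independent samples, unequal variances: SE_diff = √(SE₁² + SE₂²) = √(1.640961 + 0.58293225) = 1.4913.
z* = 1.645, so margin of error = 1.645 × 1.4913 = 2.4532.

2.453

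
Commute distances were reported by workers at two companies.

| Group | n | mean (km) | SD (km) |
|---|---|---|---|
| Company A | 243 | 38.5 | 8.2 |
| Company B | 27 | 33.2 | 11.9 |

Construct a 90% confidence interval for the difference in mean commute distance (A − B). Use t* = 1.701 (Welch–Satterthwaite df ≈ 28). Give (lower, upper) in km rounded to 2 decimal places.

SE₁ = s₁/√n₁ = 8.2/√243 = 0.5260; SE₂ = 11.9/√27 = 2.2902.
Independent samples, unequal variances: SE_diff = √(SE₁² + SE₂²) = √(0.276676 + 5.24501604) = 2.3498.
t* = 1.701, so margin of error = 1.701 × 2.3498 = 3.9970.
Difference in means = 38.5 − 33.2 = 5.3000.
5.3000 ± 3.9970 → (1.30, 9.30).

(1.30, 9.30)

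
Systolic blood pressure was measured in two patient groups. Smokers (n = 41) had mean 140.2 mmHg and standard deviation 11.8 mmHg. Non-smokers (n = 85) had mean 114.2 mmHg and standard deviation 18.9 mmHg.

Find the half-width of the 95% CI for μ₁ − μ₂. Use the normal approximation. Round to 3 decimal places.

Standard errors of each mean: 11.8/√41 = 1.8429 and 18.9/√85 = 2.0500.
SE(x̄₁ − x̄₂) = √(1.8429² + 2.0500²) = 2.7566 for independent samples with unequal variances.
With z* = 1.960, the margin is 1.960 × 2.7566 = 5.4029.

5.403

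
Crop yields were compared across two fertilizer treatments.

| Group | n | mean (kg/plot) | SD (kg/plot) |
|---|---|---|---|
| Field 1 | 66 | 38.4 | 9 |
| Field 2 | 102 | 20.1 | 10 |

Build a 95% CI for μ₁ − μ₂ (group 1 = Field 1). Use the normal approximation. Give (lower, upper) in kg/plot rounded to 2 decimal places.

SE₁ = s₁/√n₁ = 9/√66 = 1.1078; SE₂ = 10/√102 = 0.9901.
Independent samples, unequal variances: SE_diff = √(SE₁² + SE₂²) = √(1.22722084 + 0.98029801) = 1.4858.
z* = 1.960, so margin of error = 1.960 × 1.4858 = 2.9122.
Difference in means = 38.4 − 20.1 = 18.3000.
18.3000 ± 2.9122 → (15.39, 21.21).

(15.39, 21.21)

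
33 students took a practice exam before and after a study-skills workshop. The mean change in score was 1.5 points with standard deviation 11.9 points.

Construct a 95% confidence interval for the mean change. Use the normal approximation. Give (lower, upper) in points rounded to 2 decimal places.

This is a matched-pairs design, so SE = s_d/√n = 11.9/√33 = 2.0715.
Margin = 1.960 × 2.0715 = 4.0601; the interval is 1.5 ± 4.0601 = (-2.56, 5.56).

(-2.56, 5.56)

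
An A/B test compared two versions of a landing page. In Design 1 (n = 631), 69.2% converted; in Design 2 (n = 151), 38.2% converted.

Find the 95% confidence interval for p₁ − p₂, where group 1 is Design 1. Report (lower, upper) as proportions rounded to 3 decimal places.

(0.225, 0.395)

The two standard errors are √(0.6920×0.3080/631) = 0.01838 and √(0.3820×0.6180/151) = 0.03954.
Because the samples are independent, SE_diff = √(0.01838² + 0.03954²) = 0.04360.
Using z* = 1.960 for 95%, ME = 1.960 × 0.04360 = 0.08546.
p̂₁ − p̂₂ = 0.3100; interval 0.3100 ± 0.08546 gives (0.225, 0.395).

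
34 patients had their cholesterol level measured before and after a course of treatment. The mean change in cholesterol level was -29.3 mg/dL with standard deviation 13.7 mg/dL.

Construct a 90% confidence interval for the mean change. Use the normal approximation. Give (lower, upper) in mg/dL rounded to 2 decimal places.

(-33.16, -25.44)

Paired design: SE = s_d/√n = 13.7/√34 = 2.3495.
z* = 1.645; margin of error = 1.645 × 2.3495 = 3.8649.
-29.3 ± 3.8649 → (-33.16, -25.44).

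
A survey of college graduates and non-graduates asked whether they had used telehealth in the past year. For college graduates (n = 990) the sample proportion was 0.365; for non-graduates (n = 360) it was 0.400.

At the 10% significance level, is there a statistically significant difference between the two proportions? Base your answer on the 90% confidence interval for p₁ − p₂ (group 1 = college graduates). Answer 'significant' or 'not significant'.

The two standard errors are √(0.3650×0.6350/990) = 0.01530 and √(0.4000×0.6000/360) = 0.02582.
Because the samples are independent, SE_diff = √(0.01530² + 0.02582²) = 0.03001.
Using z* = 1.645 for 90%, ME = 1.645 × 0.03001 = 0.04937.
p̂₁ − p̂₂ = -0.0350; interval -0.0350 ± 0.04937 gives (-0.08437, 0.01437).
The interval (-0.08437, 0.01437) contains 0, so the difference is not significant.

not significant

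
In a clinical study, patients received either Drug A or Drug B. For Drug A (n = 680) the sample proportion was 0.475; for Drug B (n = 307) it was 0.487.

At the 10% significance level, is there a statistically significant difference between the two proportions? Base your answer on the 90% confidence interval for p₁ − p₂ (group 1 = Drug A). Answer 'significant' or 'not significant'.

not significant

Each SE is √(p̂(1−p̂)/n): √(0.4750·0.5250/680) = 0.01915 and √(0.4870·0.5130/307) = 0.02853.
SE(p̂₁ − p̂₂) = √(SE₁² + SE₂²) = √(0.0003667225 + 0.0008139609) = 0.03436, since the two samples are independent.
At 90% confidence z* = 1.645; margin = 1.645 × 0.03436 = 0.05652.
The difference is 0.4750 − 0.4870 = -0.0120, so the interval is -0.0120 ± 0.05652 = (-0.06852, 0.04452).
The interval (-0.06852, 0.04452) contains 0, so the difference is not significant.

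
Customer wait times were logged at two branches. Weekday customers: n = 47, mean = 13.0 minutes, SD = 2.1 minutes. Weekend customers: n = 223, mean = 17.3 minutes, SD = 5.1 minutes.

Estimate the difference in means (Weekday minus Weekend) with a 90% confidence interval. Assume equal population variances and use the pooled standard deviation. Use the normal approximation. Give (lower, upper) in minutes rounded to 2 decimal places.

(-5.55, -3.05)

Pooled variance s_p² = [46·2.1² + 222·5.1²] / (47+223−2) = 22.3025, so s_p = 4.7226.
SE_diff = s_p·√(1/n₁ + 1/n₂) = 4.7226·√(1/47 + 1/223) = 0.7580.
z* = 1.645; margin = 1.645 × 0.7580 = 1.2469.
Difference = 13.0 − 17.3 = -4.3000.
-4.3000 ± 1.2469 → (-5.55, -3.05).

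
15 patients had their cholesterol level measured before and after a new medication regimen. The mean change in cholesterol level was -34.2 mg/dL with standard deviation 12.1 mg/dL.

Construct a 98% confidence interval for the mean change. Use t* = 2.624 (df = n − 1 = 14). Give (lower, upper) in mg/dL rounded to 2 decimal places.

Paired design: SE = s_d/√n = 12.1/√15 = 3.1242.
t* = 2.624; margin of error = 2.624 × 3.1242 = 8.1979.
-34.2 ± 8.1979 → (-42.40, -26.00).

(-42.40, -26.00)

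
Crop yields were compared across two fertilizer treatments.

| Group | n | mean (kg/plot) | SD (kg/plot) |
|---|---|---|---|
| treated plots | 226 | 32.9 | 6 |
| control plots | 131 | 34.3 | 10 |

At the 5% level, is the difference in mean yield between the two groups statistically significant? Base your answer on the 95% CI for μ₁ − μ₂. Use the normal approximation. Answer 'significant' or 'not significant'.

Per-group SEs: s₁/√n₁ = 6/√226 = 0.3991, s₂/√n₂ = 10/√131 = 0.8737.
Unpooled SE of the difference: √(0.15928081 + 0.76335169) = 0.9605.
Margin of error = z* · SE = 1.960 × 0.9605 = 1.8826.
x̄₁ − x̄₂ = 32.9 − 34.3 = -1.4000.
CI: -1.4000 ± 1.8826 = (-3.2826, 0.4826).
The interval (-3.2826, 0.4826) contains 0, so the difference is not significant.

not significant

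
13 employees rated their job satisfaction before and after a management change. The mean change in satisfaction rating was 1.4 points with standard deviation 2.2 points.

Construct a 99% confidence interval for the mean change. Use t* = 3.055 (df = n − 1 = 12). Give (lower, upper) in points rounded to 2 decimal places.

Paired design: SE = s_d/√n = 2.2/√13 = 0.6102.
t* = 3.055; margin of error = 3.055 × 0.6102 = 1.8642.
1.4 ± 1.8642 → (-0.46, 3.26).

(-0.46, 3.26)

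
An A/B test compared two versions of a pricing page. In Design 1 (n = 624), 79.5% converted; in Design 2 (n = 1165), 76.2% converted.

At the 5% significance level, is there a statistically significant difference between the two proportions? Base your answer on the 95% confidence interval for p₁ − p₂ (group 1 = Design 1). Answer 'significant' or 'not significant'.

not significant

Each SE is √(p̂(1−p̂)/n): √(0.7950·0.2050/624) = 0.01616 and √(0.7620·0.2380/1165) = 0.01248.
SE(p̂₁ − p̂₂) = √(SE₁² + SE₂²) = √(0.0002611456 + 0.0001557504) = 0.02042, since the two samples are independent.
At 95% confidence z* = 1.960; margin = 1.960 × 0.02042 = 0.04002.
The difference is 0.7950 − 0.7620 = 0.0330, so the interval is 0.0330 ± 0.04002 = (-0.00702, 0.07302).
The interval (-0.00702, 0.07302) contains 0, so the difference is not significant.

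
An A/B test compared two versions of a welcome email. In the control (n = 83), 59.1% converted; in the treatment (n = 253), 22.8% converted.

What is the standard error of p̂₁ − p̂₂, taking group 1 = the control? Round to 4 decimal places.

SE₁ = √(p̂₁(1−p̂₁)/n₁) = √(0.5910·0.4090/83) = 0.05397; SE₂ = √(0.2280·0.7720/253) = 0.02638.
Independent samples: SE of the difference = √(SE₁² + SE₂²) = √(0.0029127609 + 0.0006959044) = 0.06007.

0.0601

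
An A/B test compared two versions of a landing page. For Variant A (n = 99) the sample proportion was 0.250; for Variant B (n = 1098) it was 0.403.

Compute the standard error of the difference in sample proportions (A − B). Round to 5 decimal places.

0.04597

SE₁ = √(p̂₁(1−p̂₁)/n₁) = √(0.2500·0.7500/99) = 0.04352; SE₂ = √(0.4030·0.5970/1098) = 0.01480.
Independent samples: SE of the difference = √(SE₁² + SE₂²) = √(0.0018939904 + 0.00021904) = 0.04597.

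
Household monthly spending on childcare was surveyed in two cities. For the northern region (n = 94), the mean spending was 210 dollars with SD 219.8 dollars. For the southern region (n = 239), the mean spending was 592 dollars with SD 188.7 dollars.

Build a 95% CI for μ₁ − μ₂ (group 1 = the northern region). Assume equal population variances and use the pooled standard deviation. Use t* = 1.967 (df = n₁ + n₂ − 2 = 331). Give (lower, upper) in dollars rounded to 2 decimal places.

(-429.40, -334.60)

Pooled variance s_p² = [93·219.8² + 238·188.7²] / (94+239−2) = 39177.1902, so s_p = 197.9323.
SE_diff = s_p·√(1/n₁ + 1/n₂) = 197.9323·√(1/94 + 1/239) = 24.0977.
t* = 1.967; margin = 1.967 × 24.0977 = 47.4002.
Difference = 210 − 592 = -382.0000.
-382.0000 ± 47.4002 → (-429.40, -334.60).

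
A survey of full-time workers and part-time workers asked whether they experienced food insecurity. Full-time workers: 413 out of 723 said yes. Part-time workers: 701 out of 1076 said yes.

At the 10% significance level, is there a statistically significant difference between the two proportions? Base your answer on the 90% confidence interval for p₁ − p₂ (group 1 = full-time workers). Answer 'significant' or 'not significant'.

significant

Sample proportions: 413/723 = 0.5712, 701/1076 = 0.6515.
Each SE is √(p̂(1−p̂)/n): √(0.5712·0.4288/723) = 0.01841 and √(0.6515·0.3485/1076) = 0.01453.
SE(p̂₁ − p̂₂) = √(SE₁² + SE₂²) = √(0.0003389281 + 0.0002111209) = 0.02345, since the two samples are independent.
At 90% confidence z* = 1.645; margin = 1.645 × 0.02345 = 0.03858.
The difference is 0.5712 − 0.6515 = -0.0803, so the interval is -0.0803 ± 0.03858 = (-0.11888, -0.04172).
The interval (-0.11888, -0.04172) does not contain 0, so the difference is significant.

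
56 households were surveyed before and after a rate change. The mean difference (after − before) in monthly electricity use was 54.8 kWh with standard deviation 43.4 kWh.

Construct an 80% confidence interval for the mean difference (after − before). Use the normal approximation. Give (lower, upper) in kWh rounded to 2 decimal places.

This is a matched-pairs design, so SE = s_d/√n = 43.4/√56 = 5.7996.
Margin = 1.282 × 5.7996 = 7.4351; the interval is 54.8 ± 7.4351 = (47.36, 62.24).

(47.36, 62.24)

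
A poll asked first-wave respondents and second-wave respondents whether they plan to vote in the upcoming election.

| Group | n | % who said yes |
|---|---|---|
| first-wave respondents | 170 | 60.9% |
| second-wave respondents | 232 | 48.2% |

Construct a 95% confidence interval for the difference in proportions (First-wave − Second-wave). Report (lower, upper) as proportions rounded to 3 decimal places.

(0.029, 0.225)

SE₁ = √(p̂₁(1−p̂₁)/n₁) = √(0.6090·0.3910/170) = 0.03743; SE₂ = √(0.4820·0.5180/232) = 0.03281.
Independent samples: SE of the difference = √(SE₁² + SE₂²) = √(0.0014010049 + 0.0010764961) = 0.04977.
z* for 95% confidence is 1.960, so the margin of error is 1.960 × 0.04977 = 0.09755.
Point estimate p̂₁ − p̂₂ = 0.6090 − 0.4820 = 0.1270.
0.1270 ± 0.09755 → (0.029, 0.225).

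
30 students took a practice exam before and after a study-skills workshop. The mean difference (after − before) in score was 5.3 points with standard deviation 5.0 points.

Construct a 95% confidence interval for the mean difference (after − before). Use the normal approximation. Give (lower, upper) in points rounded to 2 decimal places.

(3.51, 7.09)

This is a matched-pairs design, so SE = s_d/√n = 5.0/√30 = 0.9129.
Margin = 1.960 × 0.9129 = 1.7893; the interval is 5.3 ± 1.7893 = (3.51, 7.09).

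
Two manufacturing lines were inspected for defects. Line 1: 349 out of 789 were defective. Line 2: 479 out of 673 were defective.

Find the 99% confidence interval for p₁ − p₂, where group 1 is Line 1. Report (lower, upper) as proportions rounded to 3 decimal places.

Sample proportions: 349/789 = 0.4423, 479/673 = 0.7117.
Each SE is √(p̂(1−p̂)/n): √(0.4423·0.5577/789) = 0.01768 and √(0.7117·0.2883/673) = 0.01746.
SE(p̂₁ − p̂₂) = √(SE₁² + SE₂²) = √(0.0003125824 + 0.0003048516) = 0.02485, since the two samples are independent.
At 99% confidence z* = 2.576; margin = 2.576 × 0.02485 = 0.06401.
The difference is 0.4423 − 0.7117 = -0.2694, so the interval is -0.2694 ± 0.06401 = (-0.333, -0.205).

(-0.333, -0.205)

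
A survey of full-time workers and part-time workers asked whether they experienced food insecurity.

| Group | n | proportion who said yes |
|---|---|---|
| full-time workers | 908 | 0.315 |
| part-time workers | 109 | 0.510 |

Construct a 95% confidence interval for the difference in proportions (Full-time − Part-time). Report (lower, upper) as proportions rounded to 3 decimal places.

(-0.294, -0.096)

Each SE is √(p̂(1−p̂)/n): √(0.3150·0.6850/908) = 0.01542 and √(0.5100·0.4900/109) = 0.04788.
SE(p̂₁ − p̂₂) = √(SE₁² + SE₂²) = √(0.0002377764 + 0.0022924944) = 0.05030, since the two samples are independent.
At 95% confidence z* = 1.960; margin = 1.960 × 0.05030 = 0.09859.
The difference is 0.3150 − 0.5100 = -0.1950, so the interval is -0.1950 ± 0.09859 = (-0.294, -0.096).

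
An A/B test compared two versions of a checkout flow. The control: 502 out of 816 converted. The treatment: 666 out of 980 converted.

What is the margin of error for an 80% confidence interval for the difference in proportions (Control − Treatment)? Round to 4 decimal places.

0.0290

p̂₁ = 502/816 = 0.6152 and p̂₂ = 666/980 = 0.6796.
SE₁ = √(p̂₁(1−p̂₁)/n₁) = √(0.6152·0.3848/816) = 0.01703; SE₂ = √(0.6796·0.3204/980) = 0.01491.
Independent samples: SE of the difference = √(SE₁² + SE₂²) = √(0.0002900209 + 0.0002223081) = 0.02263.
z* for 80% confidence is 1.282, so the margin of error is 1.282 × 0.02263 = 0.02901.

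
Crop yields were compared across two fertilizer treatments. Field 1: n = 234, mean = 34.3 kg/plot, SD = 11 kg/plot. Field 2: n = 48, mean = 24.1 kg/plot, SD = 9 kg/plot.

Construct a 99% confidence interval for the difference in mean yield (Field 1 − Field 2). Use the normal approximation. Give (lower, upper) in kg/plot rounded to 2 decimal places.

SE₁ = s₁/√n₁ = 11/√234 = 0.7191; SE₂ = 9/√48 = 1.2990.
Independent samples, unequal variances: SE_diff = √(SE₁² + SE₂²) = √(0.51710481 + 1.687401) = 1.4848.
z* = 2.576, so margin of error = 2.576 × 1.4848 = 3.8248.
Difference in means = 34.3 − 24.1 = 10.2000.
10.2000 ± 3.8248 → (6.38, 14.02).

(6.38, 14.02)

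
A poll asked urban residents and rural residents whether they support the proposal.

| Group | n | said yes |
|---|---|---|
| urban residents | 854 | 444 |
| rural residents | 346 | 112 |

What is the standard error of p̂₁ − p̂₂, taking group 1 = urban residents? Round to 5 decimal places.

0.03041

p̂₁ = 444/854 = 0.5199 and p̂₂ = 112/346 = 0.3237.
SE₁ = √(p̂₁(1−p̂₁)/n₁) = √(0.5199·0.4801/854) = 0.01710; SE₂ = √(0.3237·0.6763/346) = 0.02515.
Independent samples: SE of the difference = √(SE₁² + SE₂²) = √(0.00029241 + 0.0006325225) = 0.03041.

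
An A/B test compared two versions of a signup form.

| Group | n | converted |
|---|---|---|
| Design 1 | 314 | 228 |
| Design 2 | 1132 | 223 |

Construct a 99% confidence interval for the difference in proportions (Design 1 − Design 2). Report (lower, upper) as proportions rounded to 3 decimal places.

(0.457, 0.601)

Sample proportions: 228/314 = 0.7261, 223/1132 = 0.1970.
Each SE is √(p̂(1−p̂)/n): √(0.7261·0.2739/314) = 0.02517 and √(0.1970·0.8030/1132) = 0.01182.
SE(p̂₁ − p̂₂) = √(SE₁² + SE₂²) = √(0.0006335289 + 0.0001397124) = 0.02781, since the two samples are independent.
At 99% confidence z* = 2.576; margin = 2.576 × 0.02781 = 0.07164.
The difference is 0.7261 − 0.1970 = 0.5291, so the interval is 0.5291 ± 0.07164 = (0.457, 0.601).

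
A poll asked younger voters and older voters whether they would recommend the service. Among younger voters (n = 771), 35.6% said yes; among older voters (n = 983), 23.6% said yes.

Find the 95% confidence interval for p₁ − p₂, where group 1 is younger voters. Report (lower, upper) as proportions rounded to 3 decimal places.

The two standard errors are √(0.3560×0.6440/771) = 0.01724 and √(0.2360×0.7640/983) = 0.01354.
Because the samples are independent, SE_diff = √(0.01724² + 0.01354²) = 0.02192.
Using z* = 1.960 for 95%, ME = 1.960 × 0.02192 = 0.04296.
p̂₁ − p̂₂ = 0.1200; interval 0.1200 ± 0.04296 gives (0.077, 0.163).

(0.077, 0.163)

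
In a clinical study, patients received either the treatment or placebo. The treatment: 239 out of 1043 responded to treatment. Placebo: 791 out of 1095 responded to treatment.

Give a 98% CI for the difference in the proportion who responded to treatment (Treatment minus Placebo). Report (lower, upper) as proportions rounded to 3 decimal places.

(-0.537, -0.450)

Sample proportions: 239/1043 = 0.2291, 791/1095 = 0.7224.
Each SE is √(p̂(1−p̂)/n): √(0.2291·0.7709/1043) = 0.01301 and √(0.7224·0.2776/1095) = 0.01353.
SE(p̂₁ − p̂₂) = √(SE₁² + SE₂²) = √(0.0001692601 + 0.0001830609) = 0.01877, since the two samples are independent.
At 98% confidence z* = 2.326; margin = 2.326 × 0.01877 = 0.04366.
The difference is 0.2291 − 0.7224 = -0.4933, so the interval is -0.4933 ± 0.04366 = (-0.537, -0.450).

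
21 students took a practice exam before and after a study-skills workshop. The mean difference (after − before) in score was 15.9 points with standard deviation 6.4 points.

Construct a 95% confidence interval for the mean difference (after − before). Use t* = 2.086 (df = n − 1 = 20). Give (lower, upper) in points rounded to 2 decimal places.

This is a matched-pairs design, so SE = s_d/√n = 6.4/√21 = 1.3966.
Margin = 2.086 × 1.3966 = 2.9133; the interval is 15.9 ± 2.9133 = (12.99, 18.81).

(12.99, 18.81)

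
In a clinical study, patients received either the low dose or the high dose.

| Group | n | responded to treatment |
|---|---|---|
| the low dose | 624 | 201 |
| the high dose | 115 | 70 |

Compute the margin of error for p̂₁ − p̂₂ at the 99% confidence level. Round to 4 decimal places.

Sample proportions: 201/624 = 0.3221, 70/115 = 0.6087.
Each SE is √(p̂(1−p̂)/n): √(0.3221·0.6779/624) = 0.01871 and √(0.6087·0.3913/115) = 0.04551.
SE(p̂₁ − p̂₂) = √(SE₁² + SE₂²) = √(0.0003500641 + 0.0020711601) = 0.04921, since the two samples are independent.
At 99% confidence z* = 2.576; margin = 2.576 × 0.04921 = 0.12676.

0.1268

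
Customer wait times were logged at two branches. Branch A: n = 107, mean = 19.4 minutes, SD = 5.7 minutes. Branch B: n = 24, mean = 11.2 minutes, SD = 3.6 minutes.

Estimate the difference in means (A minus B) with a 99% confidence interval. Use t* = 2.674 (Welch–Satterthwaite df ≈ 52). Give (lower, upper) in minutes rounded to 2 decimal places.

Standard errors of each mean: 5.7/√107 = 0.5510 and 3.6/√24 = 0.7348.
SE(x̄₁ − x̄₂) = √(0.5510² + 0.7348²) = 0.9184 for independent samples with unequal variances.
With t* = 2.674, the margin is 2.674 × 0.9184 = 2.4558.
x̄₁ − x̄₂ = 19.4 − 11.2 = 8.2000; the interval is 8.2000 ± 2.4558 = (5.74, 10.66).

(5.74, 10.66)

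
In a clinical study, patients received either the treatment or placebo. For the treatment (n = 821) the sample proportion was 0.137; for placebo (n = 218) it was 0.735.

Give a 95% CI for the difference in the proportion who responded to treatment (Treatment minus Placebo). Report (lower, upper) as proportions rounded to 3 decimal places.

(-0.661, -0.535)

Each SE is √(p̂(1−p̂)/n): √(0.1370·0.8630/821) = 0.01200 and √(0.7350·0.2650/218) = 0.02989.
SE(p̂₁ − p̂₂) = √(SE₁² + SE₂²) = √(0.000144 + 0.0008934121) = 0.03221, since the two samples are independent.
At 95% confidence z* = 1.960; margin = 1.960 × 0.03221 = 0.06313.
The difference is 0.1370 − 0.7350 = -0.5980, so the interval is -0.5980 ± 0.06313 = (-0.661, -0.535).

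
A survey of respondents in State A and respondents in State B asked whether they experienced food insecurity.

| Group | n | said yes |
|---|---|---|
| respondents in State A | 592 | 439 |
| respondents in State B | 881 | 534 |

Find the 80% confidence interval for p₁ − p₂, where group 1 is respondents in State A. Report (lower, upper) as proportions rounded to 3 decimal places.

(0.104, 0.167)

First, p̂₁ = 439/592 = 0.7416; p̂₂ = 534/881 = 0.6061.
The two standard errors are √(0.7416×0.2584/592) = 0.01799 and √(0.6061×0.3939/881) = 0.01646.
Because the samples are independent, SE_diff = √(0.01799² + 0.01646²) = 0.02438.
Using z* = 1.282 for 80%, ME = 1.282 × 0.02438 = 0.03126.
p̂₁ − p̂₂ = 0.1355; interval 0.1355 ± 0.03126 gives (0.104, 0.167).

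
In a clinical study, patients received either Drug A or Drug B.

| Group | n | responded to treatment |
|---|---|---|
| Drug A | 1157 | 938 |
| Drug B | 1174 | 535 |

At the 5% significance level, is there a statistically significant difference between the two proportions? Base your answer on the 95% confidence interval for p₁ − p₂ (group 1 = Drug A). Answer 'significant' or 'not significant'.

p̂₁ = 938/1157 = 0.8107 and p̂₂ = 535/1174 = 0.4557.
SE₁ = √(p̂₁(1−p̂₁)/n₁) = √(0.8107·0.1893/1157) = 0.01152; SE₂ = √(0.4557·0.5443/1174) = 0.01454.
Independent samples: SE of the difference = √(SE₁² + SE₂²) = √(0.0001327104 + 0.0002114116) = 0.01855.
z* for 95% confidence is 1.960, so the margin of error is 1.960 × 0.01855 = 0.03636.
Point estimate p̂₁ − p̂₂ = 0.8107 − 0.4557 = 0.3550.
0.3550 ± 0.03636 → (0.31864, 0.39136).
The interval (0.31864, 0.39136) does not contain 0, so the difference is significant.

significant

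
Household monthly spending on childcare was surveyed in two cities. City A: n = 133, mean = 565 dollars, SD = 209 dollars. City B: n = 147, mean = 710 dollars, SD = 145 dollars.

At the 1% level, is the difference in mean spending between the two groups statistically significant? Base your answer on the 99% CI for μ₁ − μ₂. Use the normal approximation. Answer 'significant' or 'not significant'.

Standard errors of each mean: 209/√133 = 18.1226 and 145/√147 = 11.9594.
SE(x̄₁ − x̄₂) = √(18.1226² + 11.9594²) = 21.7130 for independent samples with unequal variances.
With z* = 2.576, the margin is 2.576 × 21.7130 = 55.9327.
x̄₁ − x̄₂ = 565 − 710 = -145.0000; the interval is -145.0000 ± 55.9327 = (-200.9327, -89.0673).
The interval (-200.9327, -89.0673) does not contain 0, so the difference is significant.

significant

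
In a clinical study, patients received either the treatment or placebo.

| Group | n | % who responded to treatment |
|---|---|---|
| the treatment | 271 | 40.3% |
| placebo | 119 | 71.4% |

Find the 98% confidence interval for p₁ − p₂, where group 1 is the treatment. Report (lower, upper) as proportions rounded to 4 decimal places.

SE₁ = √(p̂₁(1−p̂₁)/n₁) = √(0.4030·0.5970/271) = 0.02980; SE₂ = √(0.7140·0.2860/119) = 0.04142.
Independent samples: SE of the difference = √(SE₁² + SE₂²) = √(0.00088804 + 0.0017156164) = 0.05103.
z* for 98% confidence is 2.326, so the margin of error is 2.326 × 0.05103 = 0.11870.
Point estimate p̂₁ − p̂₂ = 0.4030 − 0.7140 = -0.3110.
-0.3110 ± 0.11870 → (-0.4297, -0.1923).

(-0.4297, -0.1923)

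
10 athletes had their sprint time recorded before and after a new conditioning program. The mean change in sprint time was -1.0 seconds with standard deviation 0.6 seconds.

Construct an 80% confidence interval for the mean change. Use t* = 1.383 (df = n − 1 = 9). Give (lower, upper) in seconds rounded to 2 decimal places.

(-1.26, -0.74)

This is a matched-pairs design, so SE = s_d/√n = 0.6/√10 = 0.1897.
Margin = 1.383 × 0.1897 = 0.2624; the interval is -1.0 ± 0.2624 = (-1.26, -0.74).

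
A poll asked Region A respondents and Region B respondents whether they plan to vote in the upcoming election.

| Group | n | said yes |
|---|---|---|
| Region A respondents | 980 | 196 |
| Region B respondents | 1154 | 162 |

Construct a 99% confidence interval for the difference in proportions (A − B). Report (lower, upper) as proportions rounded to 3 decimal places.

p̂₁ = 196/980 = 0.2000 and p̂₂ = 162/1154 = 0.1404.
SE₁ = √(p̂₁(1−p̂₁)/n₁) = √(0.2000·0.8000/980) = 0.01278; SE₂ = √(0.1404·0.8596/1154) = 0.01023.
Independent samples: SE of the difference = √(SE₁² + SE₂²) = √(0.0001633284 + 0.0001046529) = 0.01637.
z* for 99% confidence is 2.576, so the margin of error is 2.576 × 0.01637 = 0.04217.
Point estimate p̂₁ − p̂₂ = 0.2000 − 0.1404 = 0.0596.
0.0596 ± 0.04217 → (0.017, 0.102).

(0.017, 0.102)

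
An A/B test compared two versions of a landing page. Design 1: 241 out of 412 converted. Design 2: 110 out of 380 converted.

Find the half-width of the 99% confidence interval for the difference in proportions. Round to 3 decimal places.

0.087

p̂₁ = 241/412 = 0.5850 and p̂₂ = 110/380 = 0.2895.
SE₁ = √(p̂₁(1−p̂₁)/n₁) = √(0.5850·0.4150/412) = 0.02427; SE₂ = √(0.2895·0.7105/380) = 0.02327.
Independent samples: SE of the difference = √(SE₁² + SE₂²) = √(0.0005890329 + 0.0005414929) = 0.03362.
z* for 99% confidence is 2.576, so the margin of error is 2.576 × 0.03362 = 0.08661.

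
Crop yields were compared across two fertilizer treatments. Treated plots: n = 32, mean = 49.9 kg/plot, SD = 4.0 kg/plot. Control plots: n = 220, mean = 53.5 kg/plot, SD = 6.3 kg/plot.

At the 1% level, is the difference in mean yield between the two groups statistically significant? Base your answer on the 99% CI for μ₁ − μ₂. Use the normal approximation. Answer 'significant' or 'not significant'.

Per-group SEs: s₁/√n₁ = 4.0/√32 = 0.7071, s₂/√n₂ = 6.3/√220 = 0.4247.
Unpooled SE of the difference: √(0.49999041 + 0.18037009) = 0.8248.
Margin of error = z* · SE = 2.576 × 0.8248 = 2.1247.
x̄₁ − x̄₂ = 49.9 − 53.5 = -3.6000.
CI: -3.6000 ± 2.1247 = (-5.7247, -1.4753).
The interval (-5.7247, -1.4753) does not contain 0, so the difference is significant.

significant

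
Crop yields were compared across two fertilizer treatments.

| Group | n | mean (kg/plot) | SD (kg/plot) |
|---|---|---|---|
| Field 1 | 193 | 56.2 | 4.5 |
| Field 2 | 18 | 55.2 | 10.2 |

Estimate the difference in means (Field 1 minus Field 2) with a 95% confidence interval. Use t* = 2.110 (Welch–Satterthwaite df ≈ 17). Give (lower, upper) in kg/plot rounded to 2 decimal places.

(-4.12, 6.12)

Standard errors of each mean: 4.5/√193 = 0.3239 and 10.2/√18 = 2.4042.
SE(x̄₁ − x̄₂) = √(0.3239² + 2.4042²) = 2.4259 for independent samples with unequal variances.
With t* = 2.110, the margin is 2.110 × 2.4259 = 5.1186.
x̄₁ − x̄₂ = 56.2 − 55.2 = 1.0000; the interval is 1.0000 ± 5.1186 = (-4.12, 6.12).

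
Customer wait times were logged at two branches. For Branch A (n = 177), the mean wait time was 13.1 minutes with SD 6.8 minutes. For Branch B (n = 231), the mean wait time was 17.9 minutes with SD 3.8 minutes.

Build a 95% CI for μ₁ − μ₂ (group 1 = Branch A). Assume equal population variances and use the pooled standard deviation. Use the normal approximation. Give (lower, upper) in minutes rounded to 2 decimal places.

(-5.84, -3.76)

Pooled variance s_p² = [176·6.8² + 230·3.8²] / (177+231−2) = 28.2252, so s_p = 5.3127.
SE_diff = s_p·√(1/n₁ + 1/n₂) = 5.3127·√(1/177 + 1/231) = 0.5307.
z* = 1.960; margin = 1.960 × 0.5307 = 1.0402.
Difference = 13.1 − 17.9 = -4.8000.
-4.8000 ± 1.0402 → (-5.84, -3.76).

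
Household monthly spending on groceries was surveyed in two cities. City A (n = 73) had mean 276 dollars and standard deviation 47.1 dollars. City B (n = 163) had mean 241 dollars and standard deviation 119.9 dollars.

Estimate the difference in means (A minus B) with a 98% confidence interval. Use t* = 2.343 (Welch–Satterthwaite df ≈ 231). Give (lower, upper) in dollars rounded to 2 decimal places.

(9.49, 60.51)

Per-group SEs: s₁/√n₁ = 47.1/√73 = 5.5126, s₂/√n₂ = 119.9/√163 = 9.3913.
Unpooled SE of the difference: √(30.38875876 + 88.19651569) = 10.8897.
Margin of error = t* · SE = 2.343 × 10.8897 = 25.5146.
x̄₁ − x̄₂ = 276 − 241 = 35.0000.
CI: 35.0000 ± 25.5146 = (9.49, 60.51).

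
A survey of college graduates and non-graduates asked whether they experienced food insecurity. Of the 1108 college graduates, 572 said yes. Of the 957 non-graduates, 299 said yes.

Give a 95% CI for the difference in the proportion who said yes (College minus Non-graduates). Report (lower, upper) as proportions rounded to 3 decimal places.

First, p̂₁ = 572/1108 = 0.5162; p̂₂ = 299/957 = 0.3124.
The two standard errors are √(0.5162×0.4838/1108) = 0.01501 and √(0.3124×0.6876/957) = 0.01498.
Because the samples are independent, SE_diff = √(0.01501² + 0.01498²) = 0.02121.
Using z* = 1.960 for 95%, ME = 1.960 × 0.02121 = 0.04157.
p̂₁ − p̂₂ = 0.2038; interval 0.2038 ± 0.04157 gives (0.162, 0.245).

(0.162, 0.245)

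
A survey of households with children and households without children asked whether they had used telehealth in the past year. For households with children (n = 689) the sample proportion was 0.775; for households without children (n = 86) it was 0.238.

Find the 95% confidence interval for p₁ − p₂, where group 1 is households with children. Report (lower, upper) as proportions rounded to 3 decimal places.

(0.442, 0.632)

SE₁ = √(p̂₁(1−p̂₁)/n₁) = √(0.7750·0.2250/689) = 0.01591; SE₂ = √(0.2380·0.7620/86) = 0.04592.
Independent samples: SE of the difference = √(SE₁² + SE₂²) = √(0.0002531281 + 0.0021086464) = 0.04860.
z* for 95% confidence is 1.960, so the margin of error is 1.960 × 0.04860 = 0.09526.
Point estimate p̂₁ − p̂₂ = 0.7750 − 0.2380 = 0.5370.
0.5370 ± 0.09526 → (0.442, 0.632).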